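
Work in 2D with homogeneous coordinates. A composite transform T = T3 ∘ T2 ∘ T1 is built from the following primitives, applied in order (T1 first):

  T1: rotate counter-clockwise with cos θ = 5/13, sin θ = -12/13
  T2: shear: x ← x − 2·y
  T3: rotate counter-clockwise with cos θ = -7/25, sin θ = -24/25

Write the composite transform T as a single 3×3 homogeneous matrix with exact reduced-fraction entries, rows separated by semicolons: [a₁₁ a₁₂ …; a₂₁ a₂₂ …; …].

T = [-491/325 106/325 0; -612/325 -83/325 0; 0 0 1]

T1 = [5/13 12/13 0; -12/13 5/13 0; 0 0 1]
T2·T1 = [29/13 2/13 0; -12/13 5/13 0; 0 0 1]
T3·…·T1 = [-491/325 106/325 0; -612/325 -83/325 0; 0 0 1]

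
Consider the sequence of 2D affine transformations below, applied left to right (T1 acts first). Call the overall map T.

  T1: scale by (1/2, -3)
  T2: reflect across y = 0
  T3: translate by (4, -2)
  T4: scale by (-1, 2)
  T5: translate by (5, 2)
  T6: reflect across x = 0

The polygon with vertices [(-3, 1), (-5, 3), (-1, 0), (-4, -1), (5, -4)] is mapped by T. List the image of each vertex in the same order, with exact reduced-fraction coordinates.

T1 scale by (1/2, -3): (-3, 1) → (-3/2, -3); (-5, 3) → (-5/2, -9); (-1, 0) → (-1/2, 0); (-4, -1) → (-2, 3); (5, -4) → (5/2, 12)
T2 reflect across y = 0: (-3/2, -3) → (-3/2, 3); (-5/2, -9) → (-5/2, 9); (-1/2, 0) → (-1/2, 0); (-2, 3) → (-2, -3); (5/2, 12) → (5/2, -12)
T3 translate by (4, -2): (-3/2, 3) → (5/2, 1); (-5/2, 9) → (3/2, 7); (-1/2, 0) → (7/2, -2); (-2, -3) → (2, -5); (5/2, -12) → (13/2, -14)
T4 scale by (-1, 2): (5/2, 1) → (-5/2, 2); (3/2, 7) → (-3/2, 14); (7/2, -2) → (-7/2, -4); (2, -5) → (-2, -10); (13/2, -14) → (-13/2, -28)
T5 translate by (5, 2): (-5/2, 2) → (5/2, 4); (-3/2, 14) → (7/2, 16); (-7/2, -4) → (3/2, -2); (-2, -10) → (3, -8); (-13/2, -28) → (-3/2, -26)
T6 reflect across x = 0: (5/2, 4) → (-5/2, 4); (7/2, 16) → (-7/2, 16); (3/2, -2) → (-3/2, -2); (3, -8) → (-3, -8); (-3/2, -26) → (3/2, -26)

image vertices: (-5/2, 4), (-7/2, 16), (-3/2, -2), (-3, -8), (3/2, -26)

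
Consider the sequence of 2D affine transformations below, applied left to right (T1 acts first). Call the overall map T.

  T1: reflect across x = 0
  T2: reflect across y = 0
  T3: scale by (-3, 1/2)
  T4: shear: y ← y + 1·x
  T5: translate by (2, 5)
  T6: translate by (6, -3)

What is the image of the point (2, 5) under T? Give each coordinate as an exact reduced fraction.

T1 reflect across x = 0: (2, 5) → (-2, 5)
T2 reflect across y = 0: (-2, 5) → (-2, -5)
T3 scale by (-3, 1/2): (-2, -5) → (6, -5/2)
T4 shear: y ← y + 1·x: (6, -5/2) → (6, 7/2)
T5 translate by (2, 5): (6, 7/2) → (8, 17/2)
T6 translate by (6, -3): (8, 17/2) → (14, 11/2)

T(p) = (14, 11/2)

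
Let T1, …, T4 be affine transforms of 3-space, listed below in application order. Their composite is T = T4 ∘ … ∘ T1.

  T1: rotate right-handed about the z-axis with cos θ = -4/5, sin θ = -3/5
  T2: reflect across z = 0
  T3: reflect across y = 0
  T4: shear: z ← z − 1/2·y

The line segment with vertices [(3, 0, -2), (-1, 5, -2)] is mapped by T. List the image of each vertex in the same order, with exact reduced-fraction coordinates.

T1 rotate right-handed about the z-axis with cos θ = -4/5, sin θ = -3/5: (3, 0, -2) → (-12/5, -9/5, -2); (-1, 5, -2) → (19/5, -17/5, -2)
T2 reflect across z = 0: (-12/5, -9/5, -2) → (-12/5, -9/5, 2); (19/5, -17/5, -2) → (19/5, -17/5, 2)
T3 reflect across y = 0: (-12/5, -9/5, 2) → (-12/5, 9/5, 2); (19/5, -17/5, 2) → (19/5, 17/5, 2)
T4 shear: z ← z − 1/2·y: (-12/5, 9/5, 2) → (-12/5, 9/5, 11/10); (19/5, 17/5, 2) → (19/5, 17/5, 3/10)

image vertices: (-12/5, 9/5, 11/10), (19/5, 17/5, 3/10)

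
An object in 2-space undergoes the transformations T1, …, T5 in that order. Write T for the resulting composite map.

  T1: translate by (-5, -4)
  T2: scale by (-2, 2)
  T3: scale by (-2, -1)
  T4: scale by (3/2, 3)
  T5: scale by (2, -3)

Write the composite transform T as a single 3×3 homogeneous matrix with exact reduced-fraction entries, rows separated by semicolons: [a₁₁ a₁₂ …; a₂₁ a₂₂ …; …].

T = [12 0 -60; 0 18 -72; 0 0 1]

T1 = [1 0 -5; 0 1 -4; 0 0 1]
T2·T1 = [-2 0 10; 0 2 -8; 0 0 1]
T3·…·T1 = [4 0 -20; 0 -2 8; 0 0 1]
T4·…·T1 = [6 0 -30; 0 -6 24; 0 0 1]
T5·…·T1 = [12 0 -60; 0 18 -72; 0 0 1]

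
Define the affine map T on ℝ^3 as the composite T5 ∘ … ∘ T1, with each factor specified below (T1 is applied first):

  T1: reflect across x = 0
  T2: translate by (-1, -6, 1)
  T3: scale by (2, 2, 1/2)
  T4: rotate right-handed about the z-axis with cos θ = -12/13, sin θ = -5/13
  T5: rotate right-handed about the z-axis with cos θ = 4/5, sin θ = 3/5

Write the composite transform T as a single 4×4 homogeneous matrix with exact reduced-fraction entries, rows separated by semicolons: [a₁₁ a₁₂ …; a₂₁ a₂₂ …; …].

T = [66/65 112/65 0 -606/65; 112/65 -66/65 0 508/65; 0 0 1/2 1/2; 0 0 0 1]

T1 = [-1 0 0 0; 0 1 0 0; 0 0 1 0; 0 0 0 1]
T2·T1 = [-1 0 0 -1; 0 1 0 -6; 0 0 1 1; 0 0 0 1]
T3·…·T1 = [-2 0 0 -2; 0 2 0 -12; 0 0 1/2 1/2; 0 0 0 1]
T4·…·T1 = [24/13 10/13 0 -36/13; 10/13 -24/13 0 154/13; 0 0 1/2 1/2; 0 0 0 1]
T5·…·T1 = [66/65 112/65 0 -606/65; 112/65 -66/65 0 508/65; 0 0 1/2 1/2; 0 0 0 1]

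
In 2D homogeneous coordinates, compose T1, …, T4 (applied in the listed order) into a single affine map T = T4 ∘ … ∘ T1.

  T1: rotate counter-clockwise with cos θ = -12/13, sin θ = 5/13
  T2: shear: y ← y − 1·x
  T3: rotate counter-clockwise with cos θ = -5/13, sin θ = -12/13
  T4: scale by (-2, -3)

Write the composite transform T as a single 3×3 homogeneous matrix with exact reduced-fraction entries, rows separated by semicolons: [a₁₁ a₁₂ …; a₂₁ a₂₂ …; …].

T = [-528/169 118/169 0; -177/169 -285/169 0; 0 0 1]

T1 = [-12/13 -5/13 0; 5/13 -12/13 0; 0 0 1]
T2·T1 = [-12/13 -5/13 0; 17/13 -7/13 0; 0 0 1]
T3·…·T1 = [264/169 -59/169 0; 59/169 95/169 0; 0 0 1]
T4·…·T1 = [-528/169 118/169 0; -177/169 -285/169 0; 0 0 1]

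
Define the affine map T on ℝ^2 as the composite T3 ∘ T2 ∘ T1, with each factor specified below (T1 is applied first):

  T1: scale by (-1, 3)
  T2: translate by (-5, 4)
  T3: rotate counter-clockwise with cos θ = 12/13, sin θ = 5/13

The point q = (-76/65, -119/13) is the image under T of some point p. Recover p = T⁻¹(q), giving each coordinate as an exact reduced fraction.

p = (-2/5, -4)

T1 = [-1 0 0; 0 3 0; 0 0 1]
T2·T1 = [-1 0 -5; 0 3 4; 0 0 1]
T3·…·T1 = [-12/13 -15/13 -80/13; -5/13 36/13 23/13; 0 0 1]
det M = -3; M⁻¹ = [-12/13 -5/13 -5; -5/39 4/13 -4/3; 0 0 1]
M⁻¹ · (-76/65, -119/13)ᵀ = (-2/5, -4)ᵀ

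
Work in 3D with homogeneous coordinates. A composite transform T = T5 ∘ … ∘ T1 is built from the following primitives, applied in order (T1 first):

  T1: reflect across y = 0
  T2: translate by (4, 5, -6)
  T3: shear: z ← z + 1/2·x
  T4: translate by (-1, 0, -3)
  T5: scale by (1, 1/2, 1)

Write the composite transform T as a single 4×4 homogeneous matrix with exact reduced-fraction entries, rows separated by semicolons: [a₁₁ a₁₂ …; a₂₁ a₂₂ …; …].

T1 = [1 0 0 0; 0 -1 0 0; 0 0 1 0; 0 0 0 1]
T2·T1 = [1 0 0 4; 0 -1 0 5; 0 0 1 -6; 0 0 0 1]
T3·…·T1 = [1 0 0 4; 0 -1 0 5; 1/2 0 1 -4; 0 0 0 1]
T4·…·T1 = [1 0 0 3; 0 -1 0 5; 1/2 0 1 -7; 0 0 0 1]
T5·…·T1 = [1 0 0 3; 0 -1/2 0 5/2; 1/2 0 1 -7; 0 0 0 1]

T = [1 0 0 3; 0 -1/2 0 5/2; 1/2 0 1 -7; 0 0 0 1]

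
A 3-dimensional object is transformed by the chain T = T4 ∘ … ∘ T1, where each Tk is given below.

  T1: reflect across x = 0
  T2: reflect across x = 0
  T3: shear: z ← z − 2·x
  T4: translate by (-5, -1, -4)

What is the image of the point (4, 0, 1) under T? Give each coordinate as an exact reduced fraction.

T(p) = (-1, -1, -11)

T1 reflect across x = 0: (4, 0, 1) → (-4, 0, 1)
T2 reflect across x = 0: (-4, 0, 1) → (4, 0, 1)
T3 shear: z ← z − 2·x: (4, 0, 1) → (4, 0, -7)
T4 translate by (-5, -1, -4): (4, 0, -7) → (-1, -1, -11)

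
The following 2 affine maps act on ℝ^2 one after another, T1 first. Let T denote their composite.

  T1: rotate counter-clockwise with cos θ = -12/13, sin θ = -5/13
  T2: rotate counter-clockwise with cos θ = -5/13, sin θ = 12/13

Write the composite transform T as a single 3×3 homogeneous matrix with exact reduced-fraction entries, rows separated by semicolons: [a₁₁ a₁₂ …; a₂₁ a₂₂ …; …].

T1 = [-12/13 5/13 0; -5/13 -12/13 0; 0 0 1]
T2·T1 = [120/169 119/169 0; -119/169 120/169 0; 0 0 1]

T = [120/169 119/169 0; -119/169 120/169 0; 0 0 1]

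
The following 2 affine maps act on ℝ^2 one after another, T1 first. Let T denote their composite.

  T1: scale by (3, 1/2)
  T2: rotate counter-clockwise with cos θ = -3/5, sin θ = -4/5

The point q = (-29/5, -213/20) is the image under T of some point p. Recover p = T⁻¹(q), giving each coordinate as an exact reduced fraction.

T1 = [3 0 0; 0 1/2 0; 0 0 1]
T2·T1 = [-9/5 2/5 0; -12/5 -3/10 0; 0 0 1]
det M = 3/2; M⁻¹ = [-1/5 -4/15 0; 8/5 -6/5 0; 0 0 1]
M⁻¹ · (-29/5, -213/20)ᵀ = (4, 7/2)ᵀ

p = (4, 7/2)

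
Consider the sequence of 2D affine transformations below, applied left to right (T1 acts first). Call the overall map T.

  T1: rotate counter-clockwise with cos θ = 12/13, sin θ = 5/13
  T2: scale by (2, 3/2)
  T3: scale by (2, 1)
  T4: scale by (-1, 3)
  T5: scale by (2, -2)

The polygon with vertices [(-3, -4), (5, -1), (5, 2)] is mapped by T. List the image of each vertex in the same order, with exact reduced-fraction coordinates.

image vertices: (128/13, 567/13), (-40, -9), (-400/13, -441/13)

T1 rotate counter-clockwise with cos θ = 12/13, sin θ = 5/13: (-3, -4) → (-16/13, -63/13); (5, -1) → (5, 1); (5, 2) → (50/13, 49/13)
T2 scale by (2, 3/2): (-16/13, -63/13) → (-32/13, -189/26); (5, 1) → (10, 3/2); (50/13, 49/13) → (100/13, 147/26)
T3 scale by (2, 1): (-32/13, -189/26) → (-64/13, -189/26); (10, 3/2) → (20, 3/2); (100/13, 147/26) → (200/13, 147/26)
T4 scale by (-1, 3): (-64/13, -189/26) → (64/13, -567/26); (20, 3/2) → (-20, 9/2); (200/13, 147/26) → (-200/13, 441/26)
T5 scale by (2, -2): (64/13, -567/26) → (128/13, 567/13); (-20, 9/2) → (-40, -9); (-200/13, 441/26) → (-400/13, -441/13)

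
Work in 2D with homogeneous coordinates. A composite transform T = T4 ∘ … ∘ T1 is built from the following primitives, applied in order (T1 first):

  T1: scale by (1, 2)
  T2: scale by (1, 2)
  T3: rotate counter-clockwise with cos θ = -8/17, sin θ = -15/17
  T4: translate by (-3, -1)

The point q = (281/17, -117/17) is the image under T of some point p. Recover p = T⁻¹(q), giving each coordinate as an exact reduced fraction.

p = (-4, 5)

T1 = [1 0 0; 0 2 0; 0 0 1]
T2·T1 = [1 0 0; 0 4 0; 0 0 1]
T3·…·T1 = [-8/17 60/17 0; -15/17 -32/17 0; 0 0 1]
T4·…·T1 = [-8/17 60/17 -3; -15/17 -32/17 -1; 0 0 1]
det M = 4; M⁻¹ = [-8/17 -15/17 -39/17; 15/68 -2/17 37/68; 0 0 1]
M⁻¹ · (281/17, -117/17)ᵀ = (-4, 5)ᵀ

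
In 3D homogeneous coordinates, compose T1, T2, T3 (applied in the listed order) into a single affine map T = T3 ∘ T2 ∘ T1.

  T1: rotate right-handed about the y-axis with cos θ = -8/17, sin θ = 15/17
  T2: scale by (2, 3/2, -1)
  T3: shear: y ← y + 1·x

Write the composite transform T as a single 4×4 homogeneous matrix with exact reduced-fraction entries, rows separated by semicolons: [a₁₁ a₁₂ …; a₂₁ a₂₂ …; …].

T1 = [-8/17 0 15/17 0; 0 1 0 0; -15/17 0 -8/17 0; 0 0 0 1]
T2·T1 = [-16/17 0 30/17 0; 0 3/2 0 0; 15/17 0 8/17 0; 0 0 0 1]
T3·…·T1 = [-16/17 0 30/17 0; -16/17 3/2 30/17 0; 15/17 0 8/17 0; 0 0 0 1]

T = [-16/17 0 30/17 0; -16/17 3/2 30/17 0; 15/17 0 8/17 0; 0 0 0 1]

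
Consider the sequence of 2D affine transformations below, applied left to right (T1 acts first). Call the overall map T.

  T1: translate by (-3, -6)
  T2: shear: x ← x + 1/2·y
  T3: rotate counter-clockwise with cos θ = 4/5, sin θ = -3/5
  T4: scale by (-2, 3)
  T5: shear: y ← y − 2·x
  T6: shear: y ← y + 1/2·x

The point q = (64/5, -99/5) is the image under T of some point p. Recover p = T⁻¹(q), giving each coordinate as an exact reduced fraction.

T1 = [1 0 -3; 0 1 -6; 0 0 1]
T2·T1 = [1 1/2 -6; 0 1 -6; 0 0 1]
T3·…·T1 = [4/5 1 -42/5; -3/5 1/2 -6/5; 0 0 1]
T4·…·T1 = [-8/5 -2 84/5; -9/5 3/2 -18/5; 0 0 1]
T5·…·T1 = [-8/5 -2 84/5; 7/5 11/2 -186/5; 0 0 1]
T6·…·T1 = [-8/5 -2 84/5; 3/5 9/2 -144/5; 0 0 1]
det M = -6; M⁻¹ = [-3/4 -1/3 3; 1/10 4/15 6; 0 0 1]
M⁻¹ · (64/5, -99/5)ᵀ = (0, 2)ᵀ

p = (0, 2)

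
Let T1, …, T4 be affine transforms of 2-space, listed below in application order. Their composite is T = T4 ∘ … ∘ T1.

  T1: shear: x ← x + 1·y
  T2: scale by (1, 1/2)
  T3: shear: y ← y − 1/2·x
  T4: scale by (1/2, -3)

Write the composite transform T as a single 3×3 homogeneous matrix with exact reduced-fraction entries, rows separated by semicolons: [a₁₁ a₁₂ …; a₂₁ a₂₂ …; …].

T = [1/2 1/2 0; 3/2 0 0; 0 0 1]

T1 = [1 1 0; 0 1 0; 0 0 1]
T2·T1 = [1 1 0; 0 1/2 0; 0 0 1]
T3·…·T1 = [1 1 0; -1/2 0 0; 0 0 1]
T4·…·T1 = [1/2 1/2 0; 3/2 0 0; 0 0 1]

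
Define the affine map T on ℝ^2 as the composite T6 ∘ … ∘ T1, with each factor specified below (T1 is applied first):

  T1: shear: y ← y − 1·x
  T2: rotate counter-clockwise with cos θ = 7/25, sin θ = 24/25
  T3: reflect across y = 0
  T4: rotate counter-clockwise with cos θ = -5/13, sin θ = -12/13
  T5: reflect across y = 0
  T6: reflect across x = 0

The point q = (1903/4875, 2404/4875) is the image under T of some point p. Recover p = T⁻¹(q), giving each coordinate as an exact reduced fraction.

p = (1/3, -1/5)

T1 = [1 0 0; -1 1 0; 0 0 1]
T2·T1 = [31/25 -24/25 0; 17/25 7/25 0; 0 0 1]
T3·…·T1 = [31/25 -24/25 0; -17/25 -7/25 0; 0 0 1]
T4·…·T1 = [-359/325 36/325 0; -287/325 323/325 0; 0 0 1]
T5·…·T1 = [-359/325 36/325 0; 287/325 -323/325 0; 0 0 1]
T6·…·T1 = [359/325 -36/325 0; 287/325 -323/325 0; 0 0 1]
det M = -1; M⁻¹ = [323/325 -36/325 0; 287/325 -359/325 0; 0 0 1]
M⁻¹ · (1903/4875, 2404/4875)ᵀ = (1/3, -1/5)ᵀ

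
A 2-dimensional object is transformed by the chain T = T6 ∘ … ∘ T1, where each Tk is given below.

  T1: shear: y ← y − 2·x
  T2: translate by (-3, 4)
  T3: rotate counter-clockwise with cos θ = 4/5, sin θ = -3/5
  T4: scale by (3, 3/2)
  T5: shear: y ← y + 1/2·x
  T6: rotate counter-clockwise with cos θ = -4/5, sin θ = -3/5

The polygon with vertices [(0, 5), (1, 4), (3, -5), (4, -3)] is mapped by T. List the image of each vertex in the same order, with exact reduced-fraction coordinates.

T1 shear: y ← y − 2·x: (0, 5) → (0, 5); (1, 4) → (1, 2); (3, -5) → (3, -11); (4, -3) → (4, -11)
T2 translate by (-3, 4): (0, 5) → (-3, 9); (1, 2) → (-2, 6); (3, -11) → (0, -7); (4, -11) → (1, -7)
T3 rotate counter-clockwise with cos θ = 4/5, sin θ = -3/5: (-3, 9) → (3, 9); (-2, 6) → (2, 6); (0, -7) → (-21/5, -28/5); (1, -7) → (-17/5, -31/5)
T4 scale by (3, 3/2): (3, 9) → (9, 27/2); (2, 6) → (6, 9); (-21/5, -28/5) → (-63/5, -42/5); (-17/5, -31/5) → (-51/5, -93/10)
T5 shear: y ← y + 1/2·x: (9, 27/2) → (9, 18); (6, 9) → (6, 12); (-63/5, -42/5) → (-63/5, -147/10); (-51/5, -93/10) → (-51/5, -72/5)
T6 rotate counter-clockwise with cos θ = -4/5, sin θ = -3/5: (9, 18) → (18/5, -99/5); (6, 12) → (12/5, -66/5); (-63/5, -147/10) → (63/50, 483/25); (-51/5, -72/5) → (-12/25, 441/25)

image vertices: (18/5, -99/5), (12/5, -66/5), (63/50, 483/25), (-12/25, 441/25)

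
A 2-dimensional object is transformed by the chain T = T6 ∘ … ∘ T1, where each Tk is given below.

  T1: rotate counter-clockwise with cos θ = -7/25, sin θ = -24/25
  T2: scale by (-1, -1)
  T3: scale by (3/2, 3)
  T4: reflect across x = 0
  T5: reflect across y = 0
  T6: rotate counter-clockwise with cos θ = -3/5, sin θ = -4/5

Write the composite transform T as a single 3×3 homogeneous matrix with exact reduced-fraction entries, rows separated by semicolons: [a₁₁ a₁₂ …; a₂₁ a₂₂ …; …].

T1 = [-7/25 24/25 0; -24/25 -7/25 0; 0 0 1]
T2·T1 = [7/25 -24/25 0; 24/25 7/25 0; 0 0 1]
T3·…·T1 = [21/50 -36/25 0; 72/25 21/25 0; 0 0 1]
T4·…·T1 = [-21/50 36/25 0; 72/25 21/25 0; 0 0 1]
T5·…·T1 = [-21/50 36/25 0; -72/25 -21/25 0; 0 0 1]
T6·…·T1 = [-513/250 -192/125 0; 258/125 -81/125 0; 0 0 1]

T = [-513/250 -192/125 0; 258/125 -81/125 0; 0 0 1]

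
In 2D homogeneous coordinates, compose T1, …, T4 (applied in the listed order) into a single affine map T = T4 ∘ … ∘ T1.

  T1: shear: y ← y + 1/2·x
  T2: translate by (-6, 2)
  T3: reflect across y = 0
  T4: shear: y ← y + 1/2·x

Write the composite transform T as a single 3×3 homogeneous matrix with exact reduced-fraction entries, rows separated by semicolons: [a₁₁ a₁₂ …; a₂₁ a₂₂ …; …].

T1 = [1 0 0; 1/2 1 0; 0 0 1]
T2·T1 = [1 0 -6; 1/2 1 2; 0 0 1]
T3·…·T1 = [1 0 -6; -1/2 -1 -2; 0 0 1]
T4·…·T1 = [1 0 -6; 0 -1 -5; 0 0 1]

T = [1 0 -6; 0 -1 -5; 0 0 1]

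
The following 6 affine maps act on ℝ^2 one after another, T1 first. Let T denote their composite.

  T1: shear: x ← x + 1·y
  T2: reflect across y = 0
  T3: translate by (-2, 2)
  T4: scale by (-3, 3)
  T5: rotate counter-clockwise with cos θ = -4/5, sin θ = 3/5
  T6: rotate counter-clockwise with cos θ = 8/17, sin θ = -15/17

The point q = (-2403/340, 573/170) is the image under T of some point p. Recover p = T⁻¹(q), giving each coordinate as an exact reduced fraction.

T1 = [1 1 0; 0 1 0; 0 0 1]
T2·T1 = [1 1 0; 0 -1 0; 0 0 1]
T3·…·T1 = [1 1 -2; 0 -1 2; 0 0 1]
T4·…·T1 = [-3 -3 6; 0 -3 6; 0 0 1]
T5·…·T1 = [12/5 21/5 -42/5; -9/5 3/5 -6/5; 0 0 1]
T6·…·T1 = [-39/85 213/85 -426/85; -252/85 -291/85 582/85; 0 0 1]
det M = 9; M⁻¹ = [-97/255 -71/255 0; 28/85 -13/255 2; 0 0 1]
M⁻¹ · (-2403/340, 573/170)ᵀ = (7/4, -1/2)ᵀ

p = (7/4, -1/2)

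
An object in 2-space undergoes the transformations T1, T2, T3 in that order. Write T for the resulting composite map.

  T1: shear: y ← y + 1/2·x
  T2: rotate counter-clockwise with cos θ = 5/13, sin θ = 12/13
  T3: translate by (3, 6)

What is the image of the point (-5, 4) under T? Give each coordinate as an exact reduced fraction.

T(p) = (-4/13, 51/26)

T1 shear: y ← y + 1/2·x: (-5, 4) → (-5, 3/2)
T2 rotate counter-clockwise with cos θ = 5/13, sin θ = 12/13: (-5, 3/2) → (-43/13, -105/26)
T3 translate by (3, 6): (-43/13, -105/26) → (-4/13, 51/26)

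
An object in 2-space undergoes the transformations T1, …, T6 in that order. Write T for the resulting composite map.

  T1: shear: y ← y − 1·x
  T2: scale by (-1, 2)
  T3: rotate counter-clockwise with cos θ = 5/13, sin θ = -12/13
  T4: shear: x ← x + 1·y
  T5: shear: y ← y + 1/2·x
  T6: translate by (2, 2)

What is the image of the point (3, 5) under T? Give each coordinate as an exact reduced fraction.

T(p) = (115/13, 253/26)

T1 shear: y ← y − 1·x: (3, 5) → (3, 2)
T2 scale by (-1, 2): (3, 2) → (-3, 4)
T3 rotate counter-clockwise with cos θ = 5/13, sin θ = -12/13: (-3, 4) → (33/13, 56/13)
T4 shear: x ← x + 1·y: (33/13, 56/13) → (89/13, 56/13)
T5 shear: y ← y + 1/2·x: (89/13, 56/13) → (89/13, 201/26)
T6 translate by (2, 2): (89/13, 201/26) → (115/13, 253/26)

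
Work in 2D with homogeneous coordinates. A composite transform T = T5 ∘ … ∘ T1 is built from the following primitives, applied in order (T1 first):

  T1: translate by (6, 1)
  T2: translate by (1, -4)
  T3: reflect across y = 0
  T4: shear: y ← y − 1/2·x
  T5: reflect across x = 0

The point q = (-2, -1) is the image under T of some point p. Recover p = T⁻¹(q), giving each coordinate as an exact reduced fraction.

T1 = [1 0 6; 0 1 1; 0 0 1]
T2·T1 = [1 0 7; 0 1 -3; 0 0 1]
T3·…·T1 = [1 0 7; 0 -1 3; 0 0 1]
T4·…·T1 = [1 0 7; -1/2 -1 -1/2; 0 0 1]
T5·…·T1 = [-1 0 -7; -1/2 -1 -1/2; 0 0 1]
det M = 1; M⁻¹ = [-1 0 -7; 1/2 -1 3; 0 0 1]
M⁻¹ · (-2, -1)ᵀ = (-5, 3)ᵀ

p = (-5, 3)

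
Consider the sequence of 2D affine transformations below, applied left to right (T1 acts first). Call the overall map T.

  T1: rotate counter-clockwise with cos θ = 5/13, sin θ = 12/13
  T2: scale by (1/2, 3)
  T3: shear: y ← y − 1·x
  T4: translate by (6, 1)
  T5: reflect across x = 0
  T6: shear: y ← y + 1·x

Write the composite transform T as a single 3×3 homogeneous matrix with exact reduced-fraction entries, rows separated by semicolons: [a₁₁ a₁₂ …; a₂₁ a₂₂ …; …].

T = [-5/26 6/13 -6; 31/13 27/13 -5; 0 0 1]

T1 = [5/13 -12/13 0; 12/13 5/13 0; 0 0 1]
T2·T1 = [5/26 -6/13 0; 36/13 15/13 0; 0 0 1]
T3·…·T1 = [5/26 -6/13 0; 67/26 21/13 0; 0 0 1]
T4·…·T1 = [5/26 -6/13 6; 67/26 21/13 1; 0 0 1]
T5·…·T1 = [-5/26 6/13 -6; 67/26 21/13 1; 0 0 1]
T6·…·T1 = [-5/26 6/13 -6; 31/13 27/13 -5; 0 0 1]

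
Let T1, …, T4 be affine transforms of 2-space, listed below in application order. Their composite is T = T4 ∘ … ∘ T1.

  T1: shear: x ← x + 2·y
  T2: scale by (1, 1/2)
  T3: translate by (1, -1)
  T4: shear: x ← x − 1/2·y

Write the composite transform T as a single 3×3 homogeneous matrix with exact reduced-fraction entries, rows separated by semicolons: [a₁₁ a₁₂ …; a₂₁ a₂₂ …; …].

T = [1 7/4 3/2; 0 1/2 -1; 0 0 1]

T1 = [1 2 0; 0 1 0; 0 0 1]
T2·T1 = [1 2 0; 0 1/2 0; 0 0 1]
T3·…·T1 = [1 2 1; 0 1/2 -1; 0 0 1]
T4·…·T1 = [1 7/4 3/2; 0 1/2 -1; 0 0 1]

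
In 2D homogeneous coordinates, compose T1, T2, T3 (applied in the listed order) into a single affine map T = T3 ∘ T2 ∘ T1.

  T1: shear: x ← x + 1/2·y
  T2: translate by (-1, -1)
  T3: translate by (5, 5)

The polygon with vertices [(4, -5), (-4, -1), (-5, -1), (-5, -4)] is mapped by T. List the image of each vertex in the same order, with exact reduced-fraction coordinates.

T1 shear: x ← x + 1/2·y: (4, -5) → (3/2, -5); (-4, -1) → (-9/2, -1); (-5, -1) → (-11/2, -1); (-5, -4) → (-7, -4)
T2 translate by (-1, -1): (3/2, -5) → (1/2, -6); (-9/2, -1) → (-11/2, -2); (-11/2, -1) → (-13/2, -2); (-7, -4) → (-8, -5)
T3 translate by (5, 5): (1/2, -6) → (11/2, -1); (-11/2, -2) → (-1/2, 3); (-13/2, -2) → (-3/2, 3); (-8, -5) → (-3, 0)

image vertices: (11/2, -1), (-1/2, 3), (-3/2, 3), (-3, 0)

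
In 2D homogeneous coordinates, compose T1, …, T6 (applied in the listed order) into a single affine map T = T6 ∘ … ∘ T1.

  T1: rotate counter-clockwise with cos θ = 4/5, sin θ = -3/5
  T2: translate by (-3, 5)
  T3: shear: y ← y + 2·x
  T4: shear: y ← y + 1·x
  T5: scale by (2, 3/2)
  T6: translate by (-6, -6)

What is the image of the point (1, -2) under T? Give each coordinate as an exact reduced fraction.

T(p) = (-64/5, -171/10)

T1 rotate counter-clockwise with cos θ = 4/5, sin θ = -3/5: (1, -2) → (-2/5, -11/5)
T2 translate by (-3, 5): (-2/5, -11/5) → (-17/5, 14/5)
T3 shear: y ← y + 2·x: (-17/5, 14/5) → (-17/5, -4)
T4 shear: y ← y + 1·x: (-17/5, -4) → (-17/5, -37/5)
T5 scale by (2, 3/2): (-17/5, -37/5) → (-34/5, -111/10)
T6 translate by (-6, -6): (-34/5, -111/10) → (-64/5, -171/10)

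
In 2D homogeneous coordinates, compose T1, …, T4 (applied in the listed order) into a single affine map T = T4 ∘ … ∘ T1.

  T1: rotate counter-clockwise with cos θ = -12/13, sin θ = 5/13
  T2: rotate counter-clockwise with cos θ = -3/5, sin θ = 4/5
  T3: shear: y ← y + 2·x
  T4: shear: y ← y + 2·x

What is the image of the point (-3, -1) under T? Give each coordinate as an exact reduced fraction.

T(p) = (-111/65, -271/65)

T1 rotate counter-clockwise with cos θ = -12/13, sin θ = 5/13: (-3, -1) → (41/13, -3/13)
T2 rotate counter-clockwise with cos θ = -3/5, sin θ = 4/5: (41/13, -3/13) → (-111/65, 173/65)
T3 shear: y ← y + 2·x: (-111/65, 173/65) → (-111/65, -49/65)
T4 shear: y ← y + 2·x: (-111/65, -49/65) → (-111/65, -271/65)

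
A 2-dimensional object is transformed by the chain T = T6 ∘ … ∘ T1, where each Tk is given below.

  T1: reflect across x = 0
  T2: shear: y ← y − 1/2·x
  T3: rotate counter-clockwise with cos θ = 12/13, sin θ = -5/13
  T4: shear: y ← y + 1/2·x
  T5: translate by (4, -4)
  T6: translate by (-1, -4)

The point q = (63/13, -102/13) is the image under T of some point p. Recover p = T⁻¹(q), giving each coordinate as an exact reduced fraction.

p = (-2, 1)

T1 = [-1 0 0; 0 1 0; 0 0 1]
T2·T1 = [-1 0 0; 1/2 1 0; 0 0 1]
T3·…·T1 = [-19/26 5/13 0; 11/13 12/13 0; 0 0 1]
T4·…·T1 = [-19/26 5/13 0; 25/52 29/26 0; 0 0 1]
T5·…·T1 = [-19/26 5/13 4; 25/52 29/26 -4; 0 0 1]
T6·…·T1 = [-19/26 5/13 3; 25/52 29/26 -8; 0 0 1]
det M = -1; M⁻¹ = [-29/26 5/13 167/26; 25/52 19/26 229/52; 0 0 1]
M⁻¹ · (63/13, -102/13)ᵀ = (-2, 1)ᵀ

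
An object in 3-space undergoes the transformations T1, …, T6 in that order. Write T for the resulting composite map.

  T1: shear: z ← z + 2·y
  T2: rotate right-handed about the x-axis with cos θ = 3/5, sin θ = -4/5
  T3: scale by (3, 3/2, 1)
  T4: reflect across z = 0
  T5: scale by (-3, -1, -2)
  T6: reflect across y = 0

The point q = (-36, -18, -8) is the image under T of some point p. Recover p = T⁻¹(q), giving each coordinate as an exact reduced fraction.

T1 = [1 0 0 0; 0 1 0 0; 0 2 1 0; 0 0 0 1]
T2·T1 = [1 0 0 0; 0 11/5 4/5 0; 0 2/5 3/5 0; 0 0 0 1]
T3·…·T1 = [3 0 0 0; 0 33/10 6/5 0; 0 2/5 3/5 0; 0 0 0 1]
T4·…·T1 = [3 0 0 0; 0 33/10 6/5 0; 0 -2/5 -3/5 0; 0 0 0 1]
T5·…·T1 = [-9 0 0 0; 0 -33/10 -6/5 0; 0 4/5 6/5 0; 0 0 0 1]
T6·…·T1 = [-9 0 0 0; 0 33/10 6/5 0; 0 4/5 6/5 0; 0 0 0 1]
det M = -27; M⁻¹ = [-1/9 0 0 0; 0 2/5 -2/5 0; 0 -4/15 11/10 0; 0 0 0 1]
M⁻¹ · (-36, -18, -8)ᵀ = (4, -4, -4)ᵀ

p = (4, -4, -4)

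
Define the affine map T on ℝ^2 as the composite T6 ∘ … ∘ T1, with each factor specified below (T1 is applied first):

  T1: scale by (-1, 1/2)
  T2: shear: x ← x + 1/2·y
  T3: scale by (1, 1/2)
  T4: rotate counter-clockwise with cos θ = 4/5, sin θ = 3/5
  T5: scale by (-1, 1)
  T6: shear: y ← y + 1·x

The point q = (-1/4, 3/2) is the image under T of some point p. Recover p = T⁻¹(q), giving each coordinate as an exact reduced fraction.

T1 = [-1 0 0; 0 1/2 0; 0 0 1]
T2·T1 = [-1 1/4 0; 0 1/2 0; 0 0 1]
T3·…·T1 = [-1 1/4 0; 0 1/4 0; 0 0 1]
T4·…·T1 = [-4/5 1/20 0; -3/5 7/20 0; 0 0 1]
T5·…·T1 = [4/5 -1/20 0; -3/5 7/20 0; 0 0 1]
T6·…·T1 = [4/5 -1/20 0; 1/5 3/10 0; 0 0 1]
det M = 1/4; M⁻¹ = [6/5 1/5 0; -4/5 16/5 0; 0 0 1]
M⁻¹ · (-1/4, 3/2)ᵀ = (0, 5)ᵀ

p = (0, 5)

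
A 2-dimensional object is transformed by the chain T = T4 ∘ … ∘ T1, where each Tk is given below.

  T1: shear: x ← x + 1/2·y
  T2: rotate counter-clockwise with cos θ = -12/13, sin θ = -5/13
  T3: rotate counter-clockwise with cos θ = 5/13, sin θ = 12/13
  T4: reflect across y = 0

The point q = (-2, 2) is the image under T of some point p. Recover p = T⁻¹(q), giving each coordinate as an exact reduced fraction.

T1 = [1 1/2 0; 0 1 0; 0 0 1]
T2·T1 = [-12/13 -1/13 0; -5/13 -29/26 0; 0 0 1]
T3·…·T1 = [0 1 0; -1 -1/2 0; 0 0 1]
T4·…·T1 = [0 1 0; 1 1/2 0; 0 0 1]
det M = -1; M⁻¹ = [-1/2 1 0; 1 0 0; 0 0 1]
M⁻¹ · (-2, 2)ᵀ = (3, -2)ᵀ

p = (3, -2)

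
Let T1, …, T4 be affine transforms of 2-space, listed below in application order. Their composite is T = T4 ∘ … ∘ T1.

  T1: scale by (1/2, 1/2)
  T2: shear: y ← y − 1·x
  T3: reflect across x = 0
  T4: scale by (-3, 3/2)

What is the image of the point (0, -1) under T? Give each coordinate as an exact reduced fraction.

T(p) = (0, -3/4)

T1 scale by (1/2, 1/2): (0, -1) → (0, -1/2)
T2 shear: y ← y − 1·x: (0, -1/2) → (0, -1/2)
T3 reflect across x = 0: (0, -1/2) → (0, -1/2)
T4 scale by (-3, 3/2): (0, -1/2) → (0, -3/4)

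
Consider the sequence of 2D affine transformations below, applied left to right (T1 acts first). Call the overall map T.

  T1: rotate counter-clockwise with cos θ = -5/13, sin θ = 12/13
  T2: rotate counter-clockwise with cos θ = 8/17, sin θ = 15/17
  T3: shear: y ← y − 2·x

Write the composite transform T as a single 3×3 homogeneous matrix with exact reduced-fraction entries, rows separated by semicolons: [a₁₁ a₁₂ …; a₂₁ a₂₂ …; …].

T1 = [-5/13 -12/13 0; 12/13 -5/13 0; 0 0 1]
T2·T1 = [-220/221 -21/221 0; 21/221 -220/221 0; 0 0 1]
T3·…·T1 = [-220/221 -21/221 0; 461/221 -178/221 0; 0 0 1]

T = [-220/221 -21/221 0; 461/221 -178/221 0; 0 0 1]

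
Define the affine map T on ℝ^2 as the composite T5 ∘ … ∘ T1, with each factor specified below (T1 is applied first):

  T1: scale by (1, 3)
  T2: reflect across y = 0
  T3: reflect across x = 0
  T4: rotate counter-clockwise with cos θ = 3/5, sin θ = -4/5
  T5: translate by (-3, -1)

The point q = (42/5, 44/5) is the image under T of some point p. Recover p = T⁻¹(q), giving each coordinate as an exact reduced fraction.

p = (1, -5)

T1 = [1 0 0; 0 3 0; 0 0 1]
T2·T1 = [1 0 0; 0 -3 0; 0 0 1]
T3·…·T1 = [-1 0 0; 0 -3 0; 0 0 1]
T4·…·T1 = [-3/5 -12/5 0; 4/5 -9/5 0; 0 0 1]
T5·…·T1 = [-3/5 -12/5 -3; 4/5 -9/5 -1; 0 0 1]
det M = 3; M⁻¹ = [-3/5 4/5 -1; -4/15 -1/5 -1; 0 0 1]
M⁻¹ · (42/5, 44/5)ᵀ = (1, -5)ᵀ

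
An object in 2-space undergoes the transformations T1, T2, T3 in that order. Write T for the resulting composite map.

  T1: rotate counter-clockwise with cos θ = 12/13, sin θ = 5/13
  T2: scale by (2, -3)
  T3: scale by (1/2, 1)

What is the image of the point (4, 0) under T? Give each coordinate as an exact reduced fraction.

T(p) = (48/13, -60/13)

T1 rotate counter-clockwise with cos θ = 12/13, sin θ = 5/13: (4, 0) → (48/13, 20/13)
T2 scale by (2, -3): (48/13, 20/13) → (96/13, -60/13)
T3 scale by (1/2, 1): (96/13, -60/13) → (48/13, -60/13)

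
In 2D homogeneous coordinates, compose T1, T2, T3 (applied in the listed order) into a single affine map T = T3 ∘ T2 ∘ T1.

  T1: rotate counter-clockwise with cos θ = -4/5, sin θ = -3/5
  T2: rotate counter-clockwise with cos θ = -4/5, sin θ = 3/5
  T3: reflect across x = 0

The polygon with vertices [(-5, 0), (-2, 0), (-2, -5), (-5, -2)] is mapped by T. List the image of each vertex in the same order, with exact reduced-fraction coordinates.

image vertices: (5, 0), (2, 0), (2, -5), (5, -2)

T1 rotate counter-clockwise with cos θ = -4/5, sin θ = -3/5: (-5, 0) → (4, 3); (-2, 0) → (8/5, 6/5); (-2, -5) → (-7/5, 26/5); (-5, -2) → (14/5, 23/5)
T2 rotate counter-clockwise with cos θ = -4/5, sin θ = 3/5: (4, 3) → (-5, 0); (8/5, 6/5) → (-2, 0); (-7/5, 26/5) → (-2, -5); (14/5, 23/5) → (-5, -2)
T3 reflect across x = 0: (-5, 0) → (5, 0); (-2, 0) → (2, 0); (-2, -5) → (2, -5); (-5, -2) → (5, -2)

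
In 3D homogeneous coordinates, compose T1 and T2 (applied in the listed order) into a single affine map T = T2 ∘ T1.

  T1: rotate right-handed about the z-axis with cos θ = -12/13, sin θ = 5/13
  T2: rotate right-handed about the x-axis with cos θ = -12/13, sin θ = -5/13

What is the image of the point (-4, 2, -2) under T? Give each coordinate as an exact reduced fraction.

T(p) = (38/13, 398/169, 532/169)

T1 rotate right-handed about the z-axis with cos θ = -12/13, sin θ = 5/13: (-4, 2, -2) → (38/13, -44/13, -2)
T2 rotate right-handed about the x-axis with cos θ = -12/13, sin θ = -5/13: (38/13, -44/13, -2) → (38/13, 398/169, 532/169)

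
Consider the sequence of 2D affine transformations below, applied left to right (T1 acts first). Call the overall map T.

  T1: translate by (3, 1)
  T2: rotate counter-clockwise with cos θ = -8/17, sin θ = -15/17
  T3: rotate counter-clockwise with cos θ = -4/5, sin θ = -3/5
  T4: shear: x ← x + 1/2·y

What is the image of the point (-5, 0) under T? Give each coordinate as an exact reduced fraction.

T(p) = (-297/170, -181/85)

T1 translate by (3, 1): (-5, 0) → (-2, 1)
T2 rotate counter-clockwise with cos θ = -8/17, sin θ = -15/17: (-2, 1) → (31/17, 22/17)
T3 rotate counter-clockwise with cos θ = -4/5, sin θ = -3/5: (31/17, 22/17) → (-58/85, -181/85)
T4 shear: x ← x + 1/2·y: (-58/85, -181/85) → (-297/170, -181/85)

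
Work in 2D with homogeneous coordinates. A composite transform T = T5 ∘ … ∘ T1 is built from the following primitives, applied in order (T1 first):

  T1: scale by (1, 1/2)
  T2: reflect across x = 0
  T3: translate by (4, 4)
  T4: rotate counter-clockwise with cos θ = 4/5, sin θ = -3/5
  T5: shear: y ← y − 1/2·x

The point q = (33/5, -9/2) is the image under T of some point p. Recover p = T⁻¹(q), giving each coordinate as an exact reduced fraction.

T1 = [1 0 0; 0 1/2 0; 0 0 1]
T2·T1 = [-1 0 0; 0 1/2 0; 0 0 1]
T3·…·T1 = [-1 0 4; 0 1/2 4; 0 0 1]
T4·…·T1 = [-4/5 3/10 28/5; 3/5 2/5 4/5; 0 0 1]
T5·…·T1 = [-4/5 3/10 28/5; 1 1/4 -2; 0 0 1]
det M = -1/2; M⁻¹ = [-1/2 3/5 4; 2 8/5 -8; 0 0 1]
M⁻¹ · (33/5, -9/2)ᵀ = (-2, -2)ᵀ

p = (-2, -2)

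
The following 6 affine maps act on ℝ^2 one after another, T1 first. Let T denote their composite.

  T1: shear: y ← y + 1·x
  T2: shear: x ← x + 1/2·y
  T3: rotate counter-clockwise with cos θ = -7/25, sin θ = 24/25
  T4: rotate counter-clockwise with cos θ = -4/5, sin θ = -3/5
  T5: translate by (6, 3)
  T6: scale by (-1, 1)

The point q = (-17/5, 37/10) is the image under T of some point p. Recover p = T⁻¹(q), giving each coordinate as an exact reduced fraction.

T1 = [1 0 0; 1 1 0; 0 0 1]
T2·T1 = [3/2 1/2 0; 1 1 0; 0 0 1]
T3·…·T1 = [-69/50 -11/10 0; 29/25 1/5 0; 0 0 1]
T4·…·T1 = [9/5 1 0; -1/10 1/2 0; 0 0 1]
T5·…·T1 = [9/5 1 6; -1/10 1/2 3; 0 0 1]
T6·…·T1 = [-9/5 -1 -6; -1/10 1/2 3; 0 0 1]
det M = -1; M⁻¹ = [-1/2 -1 0; -1/10 9/5 -6; 0 0 1]
M⁻¹ · (-17/5, 37/10)ᵀ = (-2, 1)ᵀ

p = (-2, 1)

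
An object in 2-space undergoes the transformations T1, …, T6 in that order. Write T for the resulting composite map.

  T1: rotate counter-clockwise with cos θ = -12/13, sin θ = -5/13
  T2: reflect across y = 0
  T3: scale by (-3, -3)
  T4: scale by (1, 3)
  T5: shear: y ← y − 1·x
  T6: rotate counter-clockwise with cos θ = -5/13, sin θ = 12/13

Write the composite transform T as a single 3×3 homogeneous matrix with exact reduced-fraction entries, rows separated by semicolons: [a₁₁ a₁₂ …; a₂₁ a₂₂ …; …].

T = [792/169 1191/169 0; 837/169 285/169 0; 0 0 1]

T1 = [-12/13 5/13 0; -5/13 -12/13 0; 0 0 1]
T2·T1 = [-12/13 5/13 0; 5/13 12/13 0; 0 0 1]
T3·…·T1 = [36/13 -15/13 0; -15/13 -36/13 0; 0 0 1]
T4·…·T1 = [36/13 -15/13 0; -45/13 -108/13 0; 0 0 1]
T5·…·T1 = [36/13 -15/13 0; -81/13 -93/13 0; 0 0 1]
T6·…·T1 = [792/169 1191/169 0; 837/169 285/169 0; 0 0 1]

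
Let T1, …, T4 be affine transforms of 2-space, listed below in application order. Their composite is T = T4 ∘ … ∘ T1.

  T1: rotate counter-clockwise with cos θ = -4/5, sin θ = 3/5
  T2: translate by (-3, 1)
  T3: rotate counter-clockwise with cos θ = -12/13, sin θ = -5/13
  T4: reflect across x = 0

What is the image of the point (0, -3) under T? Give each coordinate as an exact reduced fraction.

T1 rotate counter-clockwise with cos θ = -4/5, sin θ = 3/5: (0, -3) → (9/5, 12/5)
T2 translate by (-3, 1): (9/5, 12/5) → (-6/5, 17/5)
T3 rotate counter-clockwise with cos θ = -12/13, sin θ = -5/13: (-6/5, 17/5) → (157/65, -174/65)
T4 reflect across x = 0: (157/65, -174/65) → (-157/65, -174/65)

T(p) = (-157/65, -174/65)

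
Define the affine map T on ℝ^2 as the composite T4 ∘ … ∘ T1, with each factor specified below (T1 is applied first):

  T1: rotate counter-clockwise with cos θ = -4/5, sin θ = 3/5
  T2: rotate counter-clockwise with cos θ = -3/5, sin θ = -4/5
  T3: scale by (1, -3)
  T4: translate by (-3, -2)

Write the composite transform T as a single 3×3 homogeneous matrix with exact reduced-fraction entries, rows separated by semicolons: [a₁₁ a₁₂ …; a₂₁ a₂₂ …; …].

T = [24/25 -7/25 -3; -21/25 -72/25 -2; 0 0 1]

T1 = [-4/5 -3/5 0; 3/5 -4/5 0; 0 0 1]
T2·T1 = [24/25 -7/25 0; 7/25 24/25 0; 0 0 1]
T3·…·T1 = [24/25 -7/25 0; -21/25 -72/25 0; 0 0 1]
T4·…·T1 = [24/25 -7/25 -3; -21/25 -72/25 -2; 0 0 1]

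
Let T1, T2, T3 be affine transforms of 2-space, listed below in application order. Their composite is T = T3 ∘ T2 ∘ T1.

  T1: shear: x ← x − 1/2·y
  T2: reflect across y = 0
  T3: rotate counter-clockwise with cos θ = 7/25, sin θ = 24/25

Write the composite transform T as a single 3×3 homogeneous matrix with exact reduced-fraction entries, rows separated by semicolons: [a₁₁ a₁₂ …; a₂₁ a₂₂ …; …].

T1 = [1 -1/2 0; 0 1 0; 0 0 1]
T2·T1 = [1 -1/2 0; 0 -1 0; 0 0 1]
T3·…·T1 = [7/25 41/50 0; 24/25 -19/25 0; 0 0 1]

T = [7/25 41/50 0; 24/25 -19/25 0; 0 0 1]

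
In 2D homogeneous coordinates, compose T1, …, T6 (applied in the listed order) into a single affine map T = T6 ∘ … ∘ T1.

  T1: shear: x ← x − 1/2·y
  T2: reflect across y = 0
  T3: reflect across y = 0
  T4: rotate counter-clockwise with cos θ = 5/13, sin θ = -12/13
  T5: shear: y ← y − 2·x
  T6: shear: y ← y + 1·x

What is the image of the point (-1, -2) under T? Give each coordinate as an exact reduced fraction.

T(p) = (-24/13, 14/13)

T1 shear: x ← x − 1/2·y: (-1, -2) → (0, -2)
T2 reflect across y = 0: (0, -2) → (0, 2)
T3 reflect across y = 0: (0, 2) → (0, -2)
T4 rotate counter-clockwise with cos θ = 5/13, sin θ = -12/13: (0, -2) → (-24/13, -10/13)
T5 shear: y ← y − 2·x: (-24/13, -10/13) → (-24/13, 38/13)
T6 shear: y ← y + 1·x: (-24/13, 38/13) → (-24/13, 14/13)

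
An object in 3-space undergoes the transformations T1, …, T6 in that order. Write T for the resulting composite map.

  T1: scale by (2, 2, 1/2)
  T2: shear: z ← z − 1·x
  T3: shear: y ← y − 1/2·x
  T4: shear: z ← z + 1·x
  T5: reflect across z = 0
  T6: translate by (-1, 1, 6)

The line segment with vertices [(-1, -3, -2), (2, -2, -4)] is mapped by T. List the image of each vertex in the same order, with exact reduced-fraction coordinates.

image vertices: (-3, -4, 7), (3, -5, 8)

T1 scale by (2, 2, 1/2): (-1, -3, -2) → (-2, -6, -1); (2, -2, -4) → (4, -4, -2)
T2 shear: z ← z − 1·x: (-2, -6, -1) → (-2, -6, 1); (4, -4, -2) → (4, -4, -6)
T3 shear: y ← y − 1/2·x: (-2, -6, 1) → (-2, -5, 1); (4, -4, -6) → (4, -6, -6)
T4 shear: z ← z + 1·x: (-2, -5, 1) → (-2, -5, -1); (4, -6, -6) → (4, -6, -2)
T5 reflect across z = 0: (-2, -5, -1) → (-2, -5, 1); (4, -6, -2) → (4, -6, 2)
T6 translate by (-1, 1, 6): (-2, -5, 1) → (-3, -4, 7); (4, -6, 2) → (3, -5, 8)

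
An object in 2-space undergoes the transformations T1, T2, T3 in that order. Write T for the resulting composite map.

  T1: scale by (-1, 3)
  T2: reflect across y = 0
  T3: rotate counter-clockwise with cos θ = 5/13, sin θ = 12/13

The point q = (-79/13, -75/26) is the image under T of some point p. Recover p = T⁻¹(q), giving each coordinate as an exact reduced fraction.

p = (5, -3/2)

T1 = [-1 0 0; 0 3 0; 0 0 1]
T2·T1 = [-1 0 0; 0 -3 0; 0 0 1]
T3·…·T1 = [-5/13 36/13 0; -12/13 -15/13 0; 0 0 1]
det M = 3; M⁻¹ = [-5/13 -12/13 0; 4/13 -5/39 0; 0 0 1]
M⁻¹ · (-79/13, -75/26)ᵀ = (5, -3/2)ᵀ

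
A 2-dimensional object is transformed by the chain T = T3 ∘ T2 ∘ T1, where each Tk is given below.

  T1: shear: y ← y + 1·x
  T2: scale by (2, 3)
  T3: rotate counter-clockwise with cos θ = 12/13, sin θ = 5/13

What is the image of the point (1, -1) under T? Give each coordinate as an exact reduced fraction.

T(p) = (24/13, 10/13)

T1 shear: y ← y + 1·x: (1, -1) → (1, 0)
T2 scale by (2, 3): (1, 0) → (2, 0)
T3 rotate counter-clockwise with cos θ = 12/13, sin θ = 5/13: (2, 0) → (24/13, 10/13)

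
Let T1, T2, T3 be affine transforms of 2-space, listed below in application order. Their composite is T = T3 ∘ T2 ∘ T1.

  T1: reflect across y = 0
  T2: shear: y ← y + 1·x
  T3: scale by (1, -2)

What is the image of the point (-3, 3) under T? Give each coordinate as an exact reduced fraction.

T(p) = (-3, 12)

T1 reflect across y = 0: (-3, 3) → (-3, -3)
T2 shear: y ← y + 1·x: (-3, -3) → (-3, -6)
T3 scale by (1, -2): (-3, -6) → (-3, 12)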